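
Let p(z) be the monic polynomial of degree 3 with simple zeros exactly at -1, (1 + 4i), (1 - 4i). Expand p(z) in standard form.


The polynomial is p(z) = ∏_{α ∈ S} (z − α), where S = {-1, (1 + 4i), (1 - 4i)}.
Expanding the product yields: p(z) = z^3 -z^2 + 15·z + 17.
Note conjugate pairs combine to real quadratics: (z − (1+4i))(z − (1−4i)) = z² − 2z + 17.
The resulting polynomial has degree 3 and real coefficients as required.

p(z) = z^3 -z^2 + 15·z + 17.


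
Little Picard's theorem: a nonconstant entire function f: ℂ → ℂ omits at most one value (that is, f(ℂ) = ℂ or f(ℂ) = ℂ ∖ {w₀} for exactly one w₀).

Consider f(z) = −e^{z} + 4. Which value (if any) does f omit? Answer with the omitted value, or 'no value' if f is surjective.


Little Picard bounds the complement of f(ℂ) to at most one point.
e^{z} is never zero on ℂ, so -1·e^{z} takes every value in ℂ ∖ {0}. Adding 4 shifts the range to ℂ ∖ {4}. Thus f omits exactly the value 4.

Omitted value: 4.


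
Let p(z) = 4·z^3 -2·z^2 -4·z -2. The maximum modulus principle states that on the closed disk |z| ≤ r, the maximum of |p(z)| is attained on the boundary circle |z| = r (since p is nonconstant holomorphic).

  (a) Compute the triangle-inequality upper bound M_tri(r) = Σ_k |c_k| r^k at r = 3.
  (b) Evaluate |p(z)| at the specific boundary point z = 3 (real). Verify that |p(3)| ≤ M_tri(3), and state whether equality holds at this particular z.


Coefficients: c_0 = -2, c_1 = -4, c_2 = -2, c_3 = 4. Radius r = 3.
Part (a). Triangle bound: M_tri(r) = Σ_k |c_k| r^k
  = |-2|·3^0 + |-4|·3^1 + |-2|·3^2 + |4|·3^3
  = 2 + 12 + 18 + 108 = 140.
This bounds M(r) := max_{|z|=r} |p(z)| from above; equality holds iff all terms c_k z^k can be made to align in phase at a single z on |z|=r.
Part (b). At z = 3 (real, on the circle |z| = r):
  p(3) = (-2)·3^0 + (-4)·3^1 + (-2)·3^2 + (4)·3^3 = 76.
  |p(3)| = 76.
Check: |p(3)| = 76 ≤ 140 = M_tri(3). ✓ Equality does not hold at z = 3 (the coefficients have mixed signs, so the terms do not all align in phase there).

M_tri(3) = 140; |p(3)| = 76; equality at z=3: no.


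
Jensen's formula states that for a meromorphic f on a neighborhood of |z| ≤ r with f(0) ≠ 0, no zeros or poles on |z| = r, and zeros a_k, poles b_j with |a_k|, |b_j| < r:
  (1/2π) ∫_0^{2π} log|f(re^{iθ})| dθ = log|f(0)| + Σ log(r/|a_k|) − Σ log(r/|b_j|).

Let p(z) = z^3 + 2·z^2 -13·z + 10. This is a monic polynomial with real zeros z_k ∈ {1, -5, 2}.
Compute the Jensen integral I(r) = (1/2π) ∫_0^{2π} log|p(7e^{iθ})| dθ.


Zeros: -5, 1, 2; r = 7.
Inside |z| < r: -5, 1, 2. Outside (|z| ≥ r): ∅.
p(0) = 10, so log|p(0)| = log(10) = 2.3026.
Apply Jensen: I(r) = log|p(0)| + Σ_k log(r/|z_k|), summed over zeros inside |z| < r.
  log(r/|z_k|) for z_k = 1: log(7/1) = 1.9459
  log(r/|z_k|) for z_k = -5: log(7/5) = 0.3365
  log(r/|z_k|) for z_k = 2: log(7/2) = 1.2528
Sum over inside zeros: 3.5351.
I(r) = log|p(0)| + (inside sum) = 2.3026 + 3.5351 = 5.8377.
Closed form (all zeros inside, monic): I(r) = n·log(r) = 3·log(7) = 5.8377. ✓

I(r) ≈ 5.8377.


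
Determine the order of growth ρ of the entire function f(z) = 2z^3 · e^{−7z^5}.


M(r) = max_{|z|=r} |2|·|z|^3·|e^{−7z^5}| = 2·r^3 · e^{7r^5} (the factors attain their maxima compatibly on |z|=r). Then log M(r) = log 2 + 3·log r + 7r^5, dominated by the last term, so log log M(r) ~ 5·log r. The polynomial factor 2z^3 contributes only a log r term and does not affect the order. ρ = 5.
Therefore ρ = 5.

Order ρ = 5.


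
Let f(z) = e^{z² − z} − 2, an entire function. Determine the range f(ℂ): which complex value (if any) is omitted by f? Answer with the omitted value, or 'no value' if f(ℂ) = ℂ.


Little Picard bounds the complement of f(ℂ) to at most one point.
The exponent g(z) = z² − z is a nonconstant polynomial, hence surjective onto ℂ. So e^{g(z)} takes every value in {e^w : w ∈ ℂ} = ℂ ∖ {0}. Adding -2 shifts the range to ℂ ∖ {-2}. f omits exactly -2.

Omitted value: -2.


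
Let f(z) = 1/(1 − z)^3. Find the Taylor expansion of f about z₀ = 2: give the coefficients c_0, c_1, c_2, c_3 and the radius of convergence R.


Let w = z − z₀, so z = z₀ + w.
Then 1 − z = 1 − (z₀ + w) = (1 − z₀) − w = -1 − w.
f(z) = 1/(-1 − w)^3 = (1/(-1)^3) · (1 − w/(-1))^{−3}.
By the binomial series (1−u)^{−3} = Σ_{n≥0} C(n+2, 2) u^n for |u|<1, with u = w/(-1):
  c_n = C(n+2, 2) / (-1)^(n+3).
  c_0 = 1/(-1)^3 = -1.
  c_1 = 3/(-1)^4 = 3.
  c_2 = 6/(-1)^5 = -6.
  c_3 = 10/(-1)^6 = 10.
The series is valid for |w/d| < 1, i.e. |z − z₀| < |d|.
Radius of convergence: R = |1 − z₀| = |-1| = 1 (distance from z₀ to the singularity z = 1).

c_0 = -1, c_1 = 3, c_2 = -6, c_3 = 10; R = 1.


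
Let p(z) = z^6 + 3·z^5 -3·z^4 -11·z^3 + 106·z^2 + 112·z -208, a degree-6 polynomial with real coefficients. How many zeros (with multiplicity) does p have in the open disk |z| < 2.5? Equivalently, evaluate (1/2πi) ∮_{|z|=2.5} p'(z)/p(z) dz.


The zeros of p are: (2 + 2i), (2 - 2i), -2, 1, (-3 + 2i), (-3 - 2i).
Their magnitudes are: 2.828, 2.828, 2, 1, 3.606, 3.606.
Zeros with |z| < R = 2.5: -2, 1.
Count = 2.
By the argument principle, (1/2πi) ∮_{|z|=R} p'(z)/p(z) dz equals exactly this count.

Number of zeros inside |z| < 2.5: 2.


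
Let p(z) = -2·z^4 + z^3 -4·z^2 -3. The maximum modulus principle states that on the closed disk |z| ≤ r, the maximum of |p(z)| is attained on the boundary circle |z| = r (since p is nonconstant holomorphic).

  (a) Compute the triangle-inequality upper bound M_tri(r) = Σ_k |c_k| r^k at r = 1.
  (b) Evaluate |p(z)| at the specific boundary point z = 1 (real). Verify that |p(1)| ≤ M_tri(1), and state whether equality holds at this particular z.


Coefficients: c_0 = -3, c_1 = 0, c_2 = -4, c_3 = 1, c_4 = -2. Radius r = 1.
Part (a). Triangle bound: M_tri(r) = Σ_k |c_k| r^k
  = |-3|·1^0 + |0|·1^1 + |-4|·1^2 + |1|·1^3 + |-2|·1^4
  = 3 + 0 + 4 + 1 + 2 = 10.
This bounds M(r) := max_{|z|=r} |p(z)| from above; equality holds iff all terms c_k z^k can be made to align in phase at a single z on |z|=r.
Part (b). At z = 1 (real, on the circle |z| = r):
  p(1) = (-3)·1^0 + (0)·1^1 + (-4)·1^2 + (1)·1^3 + (-2)·1^4 = -8.
  |p(1)| = 8.
Check: |p(1)| = 8 ≤ 10 = M_tri(1). ✓ Equality does not hold at z = 1 (the coefficients have mixed signs, so the terms do not all align in phase there).

M_tri(1) = 10; |p(1)| = 8; equality at z=1: no.


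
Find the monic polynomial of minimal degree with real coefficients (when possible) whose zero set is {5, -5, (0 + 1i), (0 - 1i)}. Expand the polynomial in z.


The polynomial is p(z) = ∏_{α ∈ S} (z − α), where S = {5, -5, (0 + 1i), (0 - 1i)}.
Expanding the product yields: p(z) = z^4 -24·z^2 -25.
Note conjugate pairs combine to real quadratics: (z − (0+1i))(z − (0−1i)) = z² + 1.
The resulting polynomial has degree 4 and real coefficients as required.

p(z) = z^4 -24·z^2 -25.


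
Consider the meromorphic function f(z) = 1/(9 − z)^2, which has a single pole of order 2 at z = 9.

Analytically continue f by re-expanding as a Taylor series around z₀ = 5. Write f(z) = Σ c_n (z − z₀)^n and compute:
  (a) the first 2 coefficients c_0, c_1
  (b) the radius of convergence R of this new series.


Let w = z − z₀, so z = z₀ + w.
Then 9 − z = 9 − (z₀ + w) = (9 − z₀) − w = 4 − w.
f(z) = 1/(4 − w)^2 = (1/(4)^2) · (1 − w/(4))^{−2}.
By the binomial series (1−u)^{−2} = Σ_{n≥0} C(n+1, 1) u^n for |u|<1, with u = w/(4):
  c_n = C(n+1, 1) / (4)^(n+2).
  c_0 = 1/(4)^2 = 1/16.
  c_1 = 2/(4)^3 = 1/32.
The series is valid for |w/d| < 1, i.e. |z − z₀| < |d|.
Radius of convergence: R = |9 − z₀| = |4| = 4 (distance from z₀ to the singularity z = 9).

c_0 = 1/16, c_1 = 1/32; R = 4.


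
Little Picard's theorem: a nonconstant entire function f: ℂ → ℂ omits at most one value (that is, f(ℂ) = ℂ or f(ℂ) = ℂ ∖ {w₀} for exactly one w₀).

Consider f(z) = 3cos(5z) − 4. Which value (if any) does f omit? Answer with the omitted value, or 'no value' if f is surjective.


Little Picard bounds the complement of f(ℂ) to at most one point.
cos is entire and surjective onto ℂ: for every w ∈ ℂ, cos(ζ) = w has a solution ζ ∈ ℂ (e.g., via the complex inverse arccos). With ζ = 5z this gives z = ζ/(5). Then 3·cos(5z) takes every value in 3·ℂ = ℂ, and adding -4 is a bijection of ℂ. So f is surjective and omits no value. (Note: only on the real line is cos bounded by [−1, 1].)

Omitted value: no value.


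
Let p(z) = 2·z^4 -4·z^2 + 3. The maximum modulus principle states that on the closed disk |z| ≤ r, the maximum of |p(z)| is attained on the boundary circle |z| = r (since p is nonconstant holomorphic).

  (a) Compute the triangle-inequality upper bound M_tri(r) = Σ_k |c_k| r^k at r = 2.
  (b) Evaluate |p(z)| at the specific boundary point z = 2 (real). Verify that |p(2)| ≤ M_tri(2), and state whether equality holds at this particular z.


Coefficients: c_0 = 3, c_1 = 0, c_2 = -4, c_3 = 0, c_4 = 2. Radius r = 2.
Part (a). Triangle bound: M_tri(r) = Σ_k |c_k| r^k
  = |3|·2^0 + |0|·2^1 + |-4|·2^2 + |0|·2^3 + |2|·2^4
  = 3 + 0 + 16 + 0 + 32 = 51.
This bounds M(r) := max_{|z|=r} |p(z)| from above; equality holds iff all terms c_k z^k can be made to align in phase at a single z on |z|=r.
Part (b). At z = 2 (real, on the circle |z| = r):
  p(2) = (3)·2^0 + (0)·2^1 + (-4)·2^2 + (0)·2^3 + (2)·2^4 = 19.
  |p(2)| = 19.
Check: |p(2)| = 19 ≤ 51 = M_tri(2). ✓ Equality does not hold at z = 2 (the coefficients have mixed signs, so the terms do not all align in phase there).

M_tri(2) = 51; |p(2)| = 19; equality at z=2: no.


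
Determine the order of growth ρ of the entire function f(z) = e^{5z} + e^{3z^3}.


Each summand is entire of order 1 and 3 respectively (as in the single-exponential case). The order of a sum is at most the max of the orders, so ρ ≤ 3. For the lower bound: on |z|=r choose arg z so that 3z^3 is real positive; then |e^{3z^3}| = e^{3r^3} while |e^{5z}| ≤ e^{5r^1} = o(e^{3r^3}). So |f| ≥ e^{3r^3}(1 − o(1)) and ρ ≥ 3. Hence ρ = max(1, 3) = 3.
Therefore ρ = 3.

Order ρ = 3.


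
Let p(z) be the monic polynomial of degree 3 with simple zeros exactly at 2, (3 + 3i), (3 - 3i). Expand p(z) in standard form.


The polynomial is p(z) = ∏_{α ∈ S} (z − α), where S = {2, (3 + 3i), (3 - 3i)}.
Expanding the product yields: p(z) = z^3 -8·z^2 + 30·z -36.
Note conjugate pairs combine to real quadratics: (z − (3+3i))(z − (3−3i)) = z² − 6z + 18.
The resulting polynomial has degree 3 and real coefficients as required.

p(z) = z^3 -8·z^2 + 30·z -36.


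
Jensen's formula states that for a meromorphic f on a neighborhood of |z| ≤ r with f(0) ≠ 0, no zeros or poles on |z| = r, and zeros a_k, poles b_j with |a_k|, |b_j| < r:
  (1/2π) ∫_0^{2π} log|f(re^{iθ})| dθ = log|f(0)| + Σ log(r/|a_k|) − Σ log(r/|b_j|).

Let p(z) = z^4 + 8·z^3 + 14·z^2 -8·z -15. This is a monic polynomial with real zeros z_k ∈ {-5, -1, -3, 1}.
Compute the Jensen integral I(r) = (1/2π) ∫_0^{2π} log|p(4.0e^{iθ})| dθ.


Zeros: -5, -3, -1, 1; r = 4.0.
Inside |z| < r: -3, -1, 1. Outside (|z| ≥ r): -5.
p(0) = -15, so log|p(0)| = log(15) = 2.7081.
Apply Jensen: I(r) = log|p(0)| + Σ_k log(r/|z_k|), summed over zeros inside |z| < r.
  log(r/|z_k|) for z_k = -1: log(4.0/1) = 1.3863
  log(r/|z_k|) for z_k = -3: log(4.0/3) = 0.2877
  log(r/|z_k|) for z_k = 1: log(4.0/1) = 1.3863
  Outside zeros (-5) contribute nothing to the Jensen sum.
Sum over inside zeros: 3.0603.
I(r) = log|p(0)| + (inside sum) = 2.7081 + 3.0603 = 5.7683.
Note: since some zeros are outside |z| ≤ r, the simplified n·log(r) form does NOT apply — only the inside zeros contribute.

I(r) ≈ 5.7683.


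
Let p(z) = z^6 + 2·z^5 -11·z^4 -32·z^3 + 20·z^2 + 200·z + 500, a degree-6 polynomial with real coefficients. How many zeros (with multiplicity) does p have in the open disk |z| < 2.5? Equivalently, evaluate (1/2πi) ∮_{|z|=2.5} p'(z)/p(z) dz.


The zeros of p are: (3 + 1i), (3 - 1i), (-1 + 2i), (-1 - 2i), (-3 + 1i), (-3 - 1i).
Their magnitudes are: 3.162, 3.162, 2.236, 2.236, 3.162, 3.162.
Zeros with |z| < R = 2.5: (-1 + 2i), (-1 - 2i).
Count = 2.
By the argument principle, (1/2πi) ∮_{|z|=R} p'(z)/p(z) dz equals exactly this count.

Number of zeros inside |z| < 2.5: 2.


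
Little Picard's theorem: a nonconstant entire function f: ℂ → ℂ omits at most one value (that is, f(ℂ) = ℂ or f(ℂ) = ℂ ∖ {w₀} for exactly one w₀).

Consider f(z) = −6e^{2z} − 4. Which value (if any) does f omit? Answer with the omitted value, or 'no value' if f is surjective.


Little Picard bounds the complement of f(ℂ) to at most one point.
e^{2z} is never zero on ℂ, so -6·e^{2z} takes every value in ℂ ∖ {0}. Adding -4 shifts the range to ℂ ∖ {-4}. Thus f omits exactly the value -4.

Omitted value: -4.


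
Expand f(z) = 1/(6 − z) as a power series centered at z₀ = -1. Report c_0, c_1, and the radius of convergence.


Let w = z − z₀, so z = z₀ + w.
Then 6 − z = 6 − (z₀ + w) = (6 − z₀) − w = 7 − w.
f(z) = 1/(7 − w) = (1/(7)) · 1/(1 − w/(7)) = Σ_{n≥0} w^n / (7)^(n+1).
So c_n = 1/(7)^(n+1):
  c_0 = 1/(7)^1 = 1/7.
  c_1 = 1/(7)^2 = 1/49.
The series is valid for |w/d| < 1, i.e. |z − z₀| < |d|.
Radius of convergence: R = |6 − z₀| = |7| = 7 (distance from z₀ to the singularity z = 6).

c_0 = 1/7, c_1 = 1/49; R = 7.


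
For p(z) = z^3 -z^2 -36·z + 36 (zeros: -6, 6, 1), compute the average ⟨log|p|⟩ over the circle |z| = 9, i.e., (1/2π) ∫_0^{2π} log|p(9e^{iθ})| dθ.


Zeros: -6, 1, 6; r = 9.
Inside |z| < r: -6, 1, 6. Outside (|z| ≥ r): ∅.
p(0) = 36, so log|p(0)| = log(36) = 3.5835.
Apply Jensen: I(r) = log|p(0)| + Σ_k log(r/|z_k|), summed over zeros inside |z| < r.
  log(r/|z_k|) for z_k = -6: log(9/6) = 0.4055
  log(r/|z_k|) for z_k = 6: log(9/6) = 0.4055
  log(r/|z_k|) for z_k = 1: log(9/1) = 2.1972
Sum over inside zeros: 3.0082.
I(r) = log|p(0)| + (inside sum) = 3.5835 + 3.0082 = 6.5917.
Closed form (all zeros inside, monic): I(r) = n·log(r) = 3·log(9) = 6.5917. ✓

I(r) ≈ 6.5917.


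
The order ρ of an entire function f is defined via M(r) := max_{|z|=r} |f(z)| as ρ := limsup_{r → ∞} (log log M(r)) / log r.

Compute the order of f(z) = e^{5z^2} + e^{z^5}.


Each summand is entire of order 2 and 5 respectively (as in the single-exponential case). The order of a sum is at most the max of the orders, so ρ ≤ 5. For the lower bound: on |z|=r choose arg z so that 1z^5 is real positive; then |e^{1z^5}| = e^{1r^5} while |e^{5z^2}| ≤ e^{5r^2} = o(e^{1r^5}). So |f| ≥ e^{1r^5}(1 − o(1)) and ρ ≥ 5. Hence ρ = max(2, 5) = 5.
Therefore ρ = 5.

Order ρ = 5.


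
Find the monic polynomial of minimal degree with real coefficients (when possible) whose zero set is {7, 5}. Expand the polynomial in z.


The polynomial is p(z) = ∏_{α ∈ S} (z − α), where S = {7, 5}.
Expanding the product yields: p(z) = z^2 -12·z + 35.
The resulting polynomial has degree 2 and real coefficients as required.

p(z) = z^2 -12·z + 35.


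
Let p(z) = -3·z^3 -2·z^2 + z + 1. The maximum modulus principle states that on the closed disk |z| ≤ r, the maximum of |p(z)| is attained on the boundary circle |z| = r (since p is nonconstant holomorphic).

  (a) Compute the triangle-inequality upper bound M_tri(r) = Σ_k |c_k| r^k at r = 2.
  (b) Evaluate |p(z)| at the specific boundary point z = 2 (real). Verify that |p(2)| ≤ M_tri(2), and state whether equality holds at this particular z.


Coefficients: c_0 = 1, c_1 = 1, c_2 = -2, c_3 = -3. Radius r = 2.
Part (a). Triangle bound: M_tri(r) = Σ_k |c_k| r^k
  = |1|·2^0 + |1|·2^1 + |-2|·2^2 + |-3|·2^3
  = 1 + 2 + 8 + 24 = 35.
This bounds M(r) := max_{|z|=r} |p(z)| from above; equality holds iff all terms c_k z^k can be made to align in phase at a single z on |z|=r.
Part (b). At z = 2 (real, on the circle |z| = r):
  p(2) = (1)·2^0 + (1)·2^1 + (-2)·2^2 + (-3)·2^3 = -29.
  |p(2)| = 29.
Check: |p(2)| = 29 ≤ 35 = M_tri(2). ✓ Equality does not hold at z = 2 (the coefficients have mixed signs, so the terms do not all align in phase there).

M_tri(2) = 35; |p(2)| = 29; equality at z=2: no.


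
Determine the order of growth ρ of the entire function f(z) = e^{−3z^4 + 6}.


|e^{−3z^4 + 6}| = e^{Re(-3·z^4) + 6} ≤ e^{3|z|^4 + 6} = e^{3r^4 + 6} on |z| = r, so ρ ≤ 4. Choosing z on |z|=r so that -3·z^4 is real positive (always possible by picking arg z appropriately) gives |f(z)| = e^{3r^4 + 6}, matching the bound. The additive constant 6 does not affect log log M(r) ~ 4·log r. Hence ρ = 4.
Therefore ρ = 4.

Order ρ = 4.


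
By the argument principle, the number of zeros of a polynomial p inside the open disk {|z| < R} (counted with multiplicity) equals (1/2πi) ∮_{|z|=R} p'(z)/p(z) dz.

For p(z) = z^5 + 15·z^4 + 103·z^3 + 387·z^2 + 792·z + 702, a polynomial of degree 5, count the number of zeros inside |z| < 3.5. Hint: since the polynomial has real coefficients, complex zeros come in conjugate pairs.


The zeros of p are: (-3 + 3i), (-3 - 3i), (-3 + 2i), (-3 - 2i), -3.
Their magnitudes are: 4.243, 4.243, 3.606, 3.606, 3.
Zeros with |z| < R = 3.5: -3.
Count = 1.
By the argument principle, (1/2πi) ∮_{|z|=R} p'(z)/p(z) dz equals exactly this count.

Number of zeros inside |z| < 3.5: 1.


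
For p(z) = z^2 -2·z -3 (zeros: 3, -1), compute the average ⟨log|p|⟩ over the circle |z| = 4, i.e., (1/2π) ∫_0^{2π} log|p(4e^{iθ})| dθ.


Zeros: -1, 3; r = 4.
Inside |z| < r: -1, 3. Outside (|z| ≥ r): ∅.
p(0) = -3, so log|p(0)| = log(3) = 1.0986.
Apply Jensen: I(r) = log|p(0)| + Σ_k log(r/|z_k|), summed over zeros inside |z| < r.
  log(r/|z_k|) for z_k = 3: log(4/3) = 0.2877
  log(r/|z_k|) for z_k = -1: log(4/1) = 1.3863
Sum over inside zeros: 1.6740.
I(r) = log|p(0)| + (inside sum) = 1.0986 + 1.6740 = 2.7726.
Closed form (all zeros inside, monic): I(r) = n·log(r) = 2·log(4) = 2.7726. ✓

I(r) ≈ 2.7726.


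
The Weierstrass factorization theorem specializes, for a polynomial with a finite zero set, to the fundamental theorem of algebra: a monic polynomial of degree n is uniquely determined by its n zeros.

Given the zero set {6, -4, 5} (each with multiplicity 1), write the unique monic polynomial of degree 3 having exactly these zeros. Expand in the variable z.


The polynomial is p(z) = ∏_{α ∈ S} (z − α), where S = {6, -4, 5}.
Expanding the product yields: p(z) = z^3 -7·z^2 -14·z + 120.
The resulting polynomial has degree 3 and real coefficients as required.

p(z) = z^3 -7·z^2 -14·z + 120.


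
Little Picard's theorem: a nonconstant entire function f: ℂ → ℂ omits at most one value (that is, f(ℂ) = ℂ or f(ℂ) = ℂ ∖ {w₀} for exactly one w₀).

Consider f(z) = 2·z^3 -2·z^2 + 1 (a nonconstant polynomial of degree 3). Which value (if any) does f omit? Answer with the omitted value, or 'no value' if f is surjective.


Little Picard bounds the complement of f(ℂ) to at most one point.
For every w ∈ ℂ, the equation p(z) − w = 0 is a nonconstant polynomial in z and hence has at least one root by the fundamental theorem of algebra. So p is surjective onto ℂ, omitting no value.

Omitted value: no value.


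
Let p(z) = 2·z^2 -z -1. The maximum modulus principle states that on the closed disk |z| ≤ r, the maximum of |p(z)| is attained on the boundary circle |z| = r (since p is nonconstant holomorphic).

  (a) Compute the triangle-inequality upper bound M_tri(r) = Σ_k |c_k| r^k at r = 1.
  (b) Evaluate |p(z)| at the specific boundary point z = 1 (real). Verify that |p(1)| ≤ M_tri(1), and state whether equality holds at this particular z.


Coefficients: c_0 = -1, c_1 = -1, c_2 = 2. Radius r = 1.
Part (a). Triangle bound: M_tri(r) = Σ_k |c_k| r^k
  = |-1|·1^0 + |-1|·1^1 + |2|·1^2
  = 1 + 1 + 2 = 4.
This bounds M(r) := max_{|z|=r} |p(z)| from above; equality holds iff all terms c_k z^k can be made to align in phase at a single z on |z|=r.
Part (b). At z = 1 (real, on the circle |z| = r):
  p(1) = (-1)·1^0 + (-1)·1^1 + (2)·1^2 = 0.
  |p(1)| = 0.
Check: |p(1)| = 0 ≤ 4 = M_tri(1). ✓ Equality does not hold at z = 1 (the coefficients have mixed signs, so the terms do not all align in phase there).

M_tri(1) = 4; |p(1)| = 0; equality at z=1: no.


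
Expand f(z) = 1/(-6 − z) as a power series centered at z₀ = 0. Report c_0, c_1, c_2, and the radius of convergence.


Let w = z − z₀, so z = z₀ + w.
Then -6 − z = -6 − (z₀ + w) = (-6 − z₀) − w = -6 − w.
f(z) = 1/(-6 − w) = (1/(-6)) · 1/(1 − w/(-6)) = Σ_{n≥0} w^n / (-6)^(n+1).
So c_n = 1/(-6)^(n+1):
  c_0 = 1/(-6)^1 = -1/6.
  c_1 = 1/(-6)^2 = 1/36.
  c_2 = 1/(-6)^3 = -1/216.
The series is valid for |w/d| < 1, i.e. |z − z₀| < |d|.
Radius of convergence: R = |-6 − z₀| = |-6| = 6 (distance from z₀ to the singularity z = -6).

c_0 = -1/6, c_1 = 1/36, c_2 = -1/216; R = 6.


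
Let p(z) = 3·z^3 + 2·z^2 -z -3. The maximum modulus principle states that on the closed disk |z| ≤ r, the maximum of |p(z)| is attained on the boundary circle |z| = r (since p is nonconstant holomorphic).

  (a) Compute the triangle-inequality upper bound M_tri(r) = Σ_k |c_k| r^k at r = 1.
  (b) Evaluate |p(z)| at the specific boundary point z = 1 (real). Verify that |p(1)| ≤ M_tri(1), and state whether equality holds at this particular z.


Coefficients: c_0 = -3, c_1 = -1, c_2 = 2, c_3 = 3. Radius r = 1.
Part (a). Triangle bound: M_tri(r) = Σ_k |c_k| r^k
  = |-3|·1^0 + |-1|·1^1 + |2|·1^2 + |3|·1^3
  = 3 + 1 + 2 + 3 = 9.
This bounds M(r) := max_{|z|=r} |p(z)| from above; equality holds iff all terms c_k z^k can be made to align in phase at a single z on |z|=r.
Part (b). At z = 1 (real, on the circle |z| = r):
  p(1) = (-3)·1^0 + (-1)·1^1 + (2)·1^2 + (3)·1^3 = 1.
  |p(1)| = 1.
Check: |p(1)| = 1 ≤ 9 = M_tri(1). ✓ Equality does not hold at z = 1 (the coefficients have mixed signs, so the terms do not all align in phase there).

M_tri(1) = 9; |p(1)| = 1; equality at z=1: no.


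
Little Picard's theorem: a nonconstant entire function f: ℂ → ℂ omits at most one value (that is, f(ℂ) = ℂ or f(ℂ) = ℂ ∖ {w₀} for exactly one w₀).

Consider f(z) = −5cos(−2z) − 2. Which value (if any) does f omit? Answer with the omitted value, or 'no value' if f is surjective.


Little Picard bounds the complement of f(ℂ) to at most one point.
cos is entire and surjective onto ℂ: for every w ∈ ℂ, cos(ζ) = w has a solution ζ ∈ ℂ (e.g., via the complex inverse arccos). With ζ = −2z this gives z = ζ/(-2). Then -5·cos(−2z) takes every value in -5·ℂ = ℂ, and adding -2 is a bijection of ℂ. So f is surjective and omits no value. (Note: only on the real line is cos bounded by [−1, 1].)

Omitted value: no value.


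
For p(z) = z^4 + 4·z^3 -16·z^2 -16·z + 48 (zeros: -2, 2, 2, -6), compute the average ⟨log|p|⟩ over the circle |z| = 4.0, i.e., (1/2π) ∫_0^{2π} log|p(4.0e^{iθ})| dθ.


Zeros: -6, -2, 2, 2; r = 4.0.
Inside |z| < r: -2, 2, 2. Outside (|z| ≥ r): -6.
p(0) = 48, so log|p(0)| = log(48) = 3.8712.
Apply Jensen: I(r) = log|p(0)| + Σ_k log(r/|z_k|), summed over zeros inside |z| < r.
  log(r/|z_k|) for z_k = -2: log(4.0/2) = 0.6931
  log(r/|z_k|) for z_k = 2: log(4.0/2) = 0.6931
  log(r/|z_k|) for z_k = 2: log(4.0/2) = 0.6931
  Outside zeros (-6) contribute nothing to the Jensen sum.
Sum over inside zeros: 2.0794.
I(r) = log|p(0)| + (inside sum) = 3.8712 + 2.0794 = 5.9506.
Note: since some zeros are outside |z| ≤ r, the simplified n·log(r) form does NOT apply — only the inside zeros contribute.

I(r) ≈ 5.9506.


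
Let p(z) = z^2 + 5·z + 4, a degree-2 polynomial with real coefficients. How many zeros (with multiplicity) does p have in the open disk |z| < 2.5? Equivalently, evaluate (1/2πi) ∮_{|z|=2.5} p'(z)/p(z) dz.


The zeros of p are: -1, -4.
Their magnitudes are: 1, 4.
Zeros with |z| < R = 2.5: -1.
Count = 1.
By the argument principle, (1/2πi) ∮_{|z|=R} p'(z)/p(z) dz equals exactly this count.

Number of zeros inside |z| < 2.5: 1.


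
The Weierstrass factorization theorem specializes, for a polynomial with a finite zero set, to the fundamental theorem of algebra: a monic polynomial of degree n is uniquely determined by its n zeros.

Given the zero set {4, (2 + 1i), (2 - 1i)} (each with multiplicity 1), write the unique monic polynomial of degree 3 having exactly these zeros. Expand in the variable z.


The polynomial is p(z) = ∏_{α ∈ S} (z − α), where S = {4, (2 + 1i), (2 - 1i)}.
Expanding the product yields: p(z) = z^3 -8·z^2 + 21·z -20.
Note conjugate pairs combine to real quadratics: (z − (2+1i))(z − (2−1i)) = z² − 4z + 5.
The resulting polynomial has degree 3 and real coefficients as required.

p(z) = z^3 -8·z^2 + 21·z -20.


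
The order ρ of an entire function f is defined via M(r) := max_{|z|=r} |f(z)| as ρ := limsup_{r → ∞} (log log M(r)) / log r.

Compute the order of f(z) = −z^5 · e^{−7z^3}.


M(r) = max_{|z|=r} |-1|·|z|^5·|e^{−7z^3}| = 1·r^5 · e^{7r^3} (the factors attain their maxima compatibly on |z|=r). Then log M(r) = log 1 + 5·log r + 7r^3, dominated by the last term, so log log M(r) ~ 3·log r. The polynomial factor -1z^5 contributes only a log r term and does not affect the order. ρ = 3.
Therefore ρ = 3.

Order ρ = 3.


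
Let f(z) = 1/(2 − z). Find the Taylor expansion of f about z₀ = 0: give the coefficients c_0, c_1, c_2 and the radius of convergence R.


Let w = z − z₀, so z = z₀ + w.
Then 2 − z = 2 − (z₀ + w) = (2 − z₀) − w = 2 − w.
f(z) = 1/(2 − w) = (1/(2)) · 1/(1 − w/(2)) = Σ_{n≥0} w^n / (2)^(n+1).
So c_n = 1/(2)^(n+1):
  c_0 = 1/(2)^1 = 1/2.
  c_1 = 1/(2)^2 = 1/4.
  c_2 = 1/(2)^3 = 1/8.
The series is valid for |w/d| < 1, i.e. |z − z₀| < |d|.
Radius of convergence: R = |2 − z₀| = |2| = 2 (distance from z₀ to the singularity z = 2).

c_0 = 1/2, c_1 = 1/4, c_2 = 1/8; R = 2.


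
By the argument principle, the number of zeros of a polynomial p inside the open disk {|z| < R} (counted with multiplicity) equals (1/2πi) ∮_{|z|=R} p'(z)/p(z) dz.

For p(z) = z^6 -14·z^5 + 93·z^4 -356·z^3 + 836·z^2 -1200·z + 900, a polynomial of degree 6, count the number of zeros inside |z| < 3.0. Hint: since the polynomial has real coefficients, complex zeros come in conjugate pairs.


The zeros of p are: (3 + 1i), (3 - 1i), (1 + 2i), (1 - 2i), (3 + 3i), (3 - 3i).
Their magnitudes are: 3.162, 3.162, 2.236, 2.236, 4.243, 4.243.
Zeros with |z| < R = 3.0: (1 + 2i), (1 - 2i).
Count = 2.
By the argument principle, (1/2πi) ∮_{|z|=R} p'(z)/p(z) dz equals exactly this count.

Number of zeros inside |z| < 3.0: 2.


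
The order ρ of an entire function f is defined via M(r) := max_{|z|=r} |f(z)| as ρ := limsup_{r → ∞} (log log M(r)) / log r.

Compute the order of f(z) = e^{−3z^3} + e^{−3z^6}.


Each summand is entire of order 3 and 6 respectively (as in the single-exponential case). The order of a sum is at most the max of the orders, so ρ ≤ 6. For the lower bound: on |z|=r choose arg z so that -3z^6 is real positive; then |e^{-3z^6}| = e^{3r^6} while |e^{-3z^3}| ≤ e^{3r^3} = o(e^{3r^6}). So |f| ≥ e^{3r^6}(1 − o(1)) and ρ ≥ 6. Hence ρ = max(3, 6) = 6.
Therefore ρ = 6.

Order ρ = 6.


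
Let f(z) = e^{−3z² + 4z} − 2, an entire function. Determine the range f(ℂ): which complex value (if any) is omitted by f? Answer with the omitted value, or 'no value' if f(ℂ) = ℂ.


Little Picard bounds the complement of f(ℂ) to at most one point.
The exponent g(z) = −3z² + 4z is a nonconstant polynomial, hence surjective onto ℂ. So e^{g(z)} takes every value in {e^w : w ∈ ℂ} = ℂ ∖ {0}. Adding -2 shifts the range to ℂ ∖ {-2}. f omits exactly -2.

Omitted value: -2.


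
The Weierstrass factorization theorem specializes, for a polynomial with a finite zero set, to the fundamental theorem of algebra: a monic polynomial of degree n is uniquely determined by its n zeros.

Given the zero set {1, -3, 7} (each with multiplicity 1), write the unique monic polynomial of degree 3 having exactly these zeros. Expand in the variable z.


The polynomial is p(z) = ∏_{α ∈ S} (z − α), where S = {1, -3, 7}.
Expanding the product yields: p(z) = z^3 -5·z^2 -17·z + 21.
The resulting polynomial has degree 3 and real coefficients as required.

p(z) = z^3 -5·z^2 -17·z + 21.


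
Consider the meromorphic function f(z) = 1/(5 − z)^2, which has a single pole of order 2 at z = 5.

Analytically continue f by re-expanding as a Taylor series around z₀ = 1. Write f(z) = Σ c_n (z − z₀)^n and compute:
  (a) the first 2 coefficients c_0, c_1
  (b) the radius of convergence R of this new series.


Let w = z − z₀, so z = z₀ + w.
Then 5 − z = 5 − (z₀ + w) = (5 − z₀) − w = 4 − w.
f(z) = 1/(4 − w)^2 = (1/(4)^2) · (1 − w/(4))^{−2}.
By the binomial series (1−u)^{−2} = Σ_{n≥0} C(n+1, 1) u^n for |u|<1, with u = w/(4):
  c_n = C(n+1, 1) / (4)^(n+2).
  c_0 = 1/(4)^2 = 1/16.
  c_1 = 2/(4)^3 = 1/32.
The series is valid for |w/d| < 1, i.e. |z − z₀| < |d|.
Radius of convergence: R = |5 − z₀| = |4| = 4 (distance from z₀ to the singularity z = 5).

c_0 = 1/16, c_1 = 1/32; R = 4.


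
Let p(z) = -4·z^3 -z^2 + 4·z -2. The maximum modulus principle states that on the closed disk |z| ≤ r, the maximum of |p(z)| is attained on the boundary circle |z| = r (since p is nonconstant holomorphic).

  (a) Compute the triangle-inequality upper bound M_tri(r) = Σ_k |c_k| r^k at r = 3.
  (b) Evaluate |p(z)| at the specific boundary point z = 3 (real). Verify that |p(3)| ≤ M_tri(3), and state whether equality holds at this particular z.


Coefficients: c_0 = -2, c_1 = 4, c_2 = -1, c_3 = -4. Radius r = 3.
Part (a). Triangle bound: M_tri(r) = Σ_k |c_k| r^k
  = |-2|·3^0 + |4|·3^1 + |-1|·3^2 + |-4|·3^3
  = 2 + 12 + 9 + 108 = 131.
This bounds M(r) := max_{|z|=r} |p(z)| from above; equality holds iff all terms c_k z^k can be made to align in phase at a single z on |z|=r.
Part (b). At z = 3 (real, on the circle |z| = r):
  p(3) = (-2)·3^0 + (4)·3^1 + (-1)·3^2 + (-4)·3^3 = -107.
  |p(3)| = 107.
Check: |p(3)| = 107 ≤ 131 = M_tri(3). ✓ Equality does not hold at z = 3 (the coefficients have mixed signs, so the terms do not all align in phase there).

M_tri(3) = 131; |p(3)| = 107; equality at z=3: no.


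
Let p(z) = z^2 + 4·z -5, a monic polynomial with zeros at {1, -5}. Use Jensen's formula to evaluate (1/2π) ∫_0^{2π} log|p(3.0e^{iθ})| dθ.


Zeros: -5, 1; r = 3.0.
Inside |z| < r: 1. Outside (|z| ≥ r): -5.
p(0) = -5, so log|p(0)| = log(5) = 1.6094.
Apply Jensen: I(r) = log|p(0)| + Σ_k log(r/|z_k|), summed over zeros inside |z| < r.
  log(r/|z_k|) for z_k = 1: log(3.0/1) = 1.0986
  Outside zeros (-5) contribute nothing to the Jensen sum.
Sum over inside zeros: 1.0986.
I(r) = log|p(0)| + (inside sum) = 1.6094 + 1.0986 = 2.7081.
Note: since some zeros are outside |z| ≤ r, the simplified n·log(r) form does NOT apply — only the inside zeros contribute.

I(r) ≈ 2.7081.


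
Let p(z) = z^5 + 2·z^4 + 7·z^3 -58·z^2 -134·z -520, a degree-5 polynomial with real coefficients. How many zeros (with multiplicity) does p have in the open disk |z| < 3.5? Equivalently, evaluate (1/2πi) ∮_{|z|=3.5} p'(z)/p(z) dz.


The zeros of p are: 4, (-1 + 3i), (-1 - 3i), (-2 + 3i), (-2 - 3i).
Their magnitudes are: 4, 3.162, 3.162, 3.606, 3.606.
Zeros with |z| < R = 3.5: (-1 + 3i), (-1 - 3i).
Count = 2.
By the argument principle, (1/2πi) ∮_{|z|=R} p'(z)/p(z) dz equals exactly this count.

Number of zeros inside |z| < 3.5: 2.


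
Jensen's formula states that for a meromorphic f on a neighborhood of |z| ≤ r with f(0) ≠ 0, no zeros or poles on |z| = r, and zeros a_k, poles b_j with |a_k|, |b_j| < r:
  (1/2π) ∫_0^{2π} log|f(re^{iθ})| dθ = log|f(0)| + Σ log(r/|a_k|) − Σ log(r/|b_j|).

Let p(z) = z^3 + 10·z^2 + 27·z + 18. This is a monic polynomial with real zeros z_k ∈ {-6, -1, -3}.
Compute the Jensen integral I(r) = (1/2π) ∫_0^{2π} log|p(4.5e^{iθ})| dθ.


Zeros: -6, -3, -1; r = 4.5.
Inside |z| < r: -3, -1. Outside (|z| ≥ r): -6.
p(0) = 18, so log|p(0)| = log(18) = 2.8904.
Apply Jensen: I(r) = log|p(0)| + Σ_k log(r/|z_k|), summed over zeros inside |z| < r.
  log(r/|z_k|) for z_k = -1: log(4.5/1) = 1.5041
  log(r/|z_k|) for z_k = -3: log(4.5/3) = 0.4055
  Outside zeros (-6) contribute nothing to the Jensen sum.
Sum over inside zeros: 1.9095.
I(r) = log|p(0)| + (inside sum) = 2.8904 + 1.9095 = 4.7999.
Note: since some zeros are outside |z| ≤ r, the simplified n·log(r) form does NOT apply — only the inside zeros contribute.

I(r) ≈ 4.7999.


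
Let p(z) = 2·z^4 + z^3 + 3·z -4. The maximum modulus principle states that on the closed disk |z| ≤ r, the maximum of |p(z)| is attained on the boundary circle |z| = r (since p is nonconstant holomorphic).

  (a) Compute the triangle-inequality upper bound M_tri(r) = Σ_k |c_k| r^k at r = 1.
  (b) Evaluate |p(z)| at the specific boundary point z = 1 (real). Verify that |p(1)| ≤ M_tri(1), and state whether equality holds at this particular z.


Coefficients: c_0 = -4, c_1 = 3, c_2 = 0, c_3 = 1, c_4 = 2. Radius r = 1.
Part (a). Triangle bound: M_tri(r) = Σ_k |c_k| r^k
  = |-4|·1^0 + |3|·1^1 + |0|·1^2 + |1|·1^3 + |2|·1^4
  = 4 + 3 + 0 + 1 + 2 = 10.
This bounds M(r) := max_{|z|=r} |p(z)| from above; equality holds iff all terms c_k z^k can be made to align in phase at a single z on |z|=r.
Part (b). At z = 1 (real, on the circle |z| = r):
  p(1) = (-4)·1^0 + (3)·1^1 + (0)·1^2 + (1)·1^3 + (2)·1^4 = 2.
  |p(1)| = 2.
Check: |p(1)| = 2 ≤ 10 = M_tri(1). ✓ Equality does not hold at z = 1 (the coefficients have mixed signs, so the terms do not all align in phase there).

M_tri(1) = 10; |p(1)| = 2; equality at z=1: no.


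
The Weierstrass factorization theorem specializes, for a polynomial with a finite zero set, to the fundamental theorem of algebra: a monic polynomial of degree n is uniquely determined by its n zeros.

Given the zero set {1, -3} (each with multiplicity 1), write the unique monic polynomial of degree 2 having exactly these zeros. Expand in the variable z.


The polynomial is p(z) = ∏_{α ∈ S} (z − α), where S = {1, -3}.
Expanding the product yields: p(z) = z^2 + 2·z -3.
The resulting polynomial has degree 2 and real coefficients as required.

p(z) = z^2 + 2·z -3.


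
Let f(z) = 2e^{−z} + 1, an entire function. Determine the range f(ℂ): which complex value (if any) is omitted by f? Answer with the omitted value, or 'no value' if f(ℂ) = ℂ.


Little Picard bounds the complement of f(ℂ) to at most one point.
e^{−z} is never zero on ℂ, so 2·e^{−z} takes every value in ℂ ∖ {0}. Adding 1 shifts the range to ℂ ∖ {1}. Thus f omits exactly the value 1.

Omitted value: 1.


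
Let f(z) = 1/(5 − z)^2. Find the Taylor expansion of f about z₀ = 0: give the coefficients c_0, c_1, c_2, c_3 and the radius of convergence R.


Let w = z − z₀, so z = z₀ + w.
Then 5 − z = 5 − (z₀ + w) = (5 − z₀) − w = 5 − w.
f(z) = 1/(5 − w)^2 = (1/(5)^2) · (1 − w/(5))^{−2}.
By the binomial series (1−u)^{−2} = Σ_{n≥0} C(n+1, 1) u^n for |u|<1, with u = w/(5):
  c_n = C(n+1, 1) / (5)^(n+2).
  c_0 = 1/(5)^2 = 1/25.
  c_1 = 2/(5)^3 = 2/125.
  c_2 = 3/(5)^4 = 3/625.
  c_3 = 4/(5)^5 = 4/3125.
The series is valid for |w/d| < 1, i.e. |z − z₀| < |d|.
Radius of convergence: R = |5 − z₀| = |5| = 5 (distance from z₀ to the singularity z = 5).

c_0 = 1/25, c_1 = 2/125, c_2 = 3/625, c_3 = 4/3125; R = 5.


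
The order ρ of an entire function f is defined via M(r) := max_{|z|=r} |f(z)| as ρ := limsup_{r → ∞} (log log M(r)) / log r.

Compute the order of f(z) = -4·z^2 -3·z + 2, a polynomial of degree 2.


|f(z)| ≤ Σ|c_k|·r^k = O(r^2) as r → ∞. Polynomial growth is O(e^{r^ε}) for every ε > 0 (since r^2/e^{r^ε} → 0), so ρ ≤ ε for all ε > 0, i.e. ρ = 0. Every nonconstant polynomial has order 0.
Therefore ρ = 0.

Order ρ = 0.


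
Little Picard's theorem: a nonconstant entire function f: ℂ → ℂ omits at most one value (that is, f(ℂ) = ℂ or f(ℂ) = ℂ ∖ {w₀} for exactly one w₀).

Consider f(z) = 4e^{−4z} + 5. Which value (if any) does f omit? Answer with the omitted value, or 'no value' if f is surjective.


Little Picard bounds the complement of f(ℂ) to at most one point.
e^{−4z} is never zero on ℂ, so 4·e^{−4z} takes every value in ℂ ∖ {0}. Adding 5 shifts the range to ℂ ∖ {5}. Thus f omits exactly the value 5.

Omitted value: 5.


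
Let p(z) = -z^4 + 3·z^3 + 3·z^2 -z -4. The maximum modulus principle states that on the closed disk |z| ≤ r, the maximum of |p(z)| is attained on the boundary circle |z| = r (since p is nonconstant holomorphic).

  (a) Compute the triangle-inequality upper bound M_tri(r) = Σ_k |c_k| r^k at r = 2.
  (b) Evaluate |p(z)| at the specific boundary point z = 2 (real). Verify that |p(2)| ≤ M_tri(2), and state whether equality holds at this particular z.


Coefficients: c_0 = -4, c_1 = -1, c_2 = 3, c_3 = 3, c_4 = -1. Radius r = 2.
Part (a). Triangle bound: M_tri(r) = Σ_k |c_k| r^k
  = |-4|·2^0 + |-1|·2^1 + |3|·2^2 + |3|·2^3 + |-1|·2^4
  = 4 + 2 + 12 + 24 + 16 = 58.
This bounds M(r) := max_{|z|=r} |p(z)| from above; equality holds iff all terms c_k z^k can be made to align in phase at a single z on |z|=r.
Part (b). At z = 2 (real, on the circle |z| = r):
  p(2) = (-4)·2^0 + (-1)·2^1 + (3)·2^2 + (3)·2^3 + (-1)·2^4 = 14.
  |p(2)| = 14.
Check: |p(2)| = 14 ≤ 58 = M_tri(2). ✓ Equality does not hold at z = 2 (the coefficients have mixed signs, so the terms do not all align in phase there).

M_tri(2) = 58; |p(2)| = 14; equality at z=2: no.


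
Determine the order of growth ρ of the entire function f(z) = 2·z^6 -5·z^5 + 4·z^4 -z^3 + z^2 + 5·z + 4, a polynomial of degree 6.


|f(z)| ≤ Σ|c_k|·r^k = O(r^6) as r → ∞. Polynomial growth is O(e^{r^ε}) for every ε > 0 (since r^6/e^{r^ε} → 0), so ρ ≤ ε for all ε > 0, i.e. ρ = 0. Every nonconstant polynomial has order 0.
Therefore ρ = 0.

Order ρ = 0.


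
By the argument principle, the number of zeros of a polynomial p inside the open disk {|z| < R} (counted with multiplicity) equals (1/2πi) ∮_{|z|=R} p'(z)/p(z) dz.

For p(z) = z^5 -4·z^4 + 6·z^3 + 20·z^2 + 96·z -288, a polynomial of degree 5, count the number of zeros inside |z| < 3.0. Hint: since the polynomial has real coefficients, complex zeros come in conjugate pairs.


The zeros of p are: 2, (-2 + 2i), (-2 - 2i), (3 + 3i), (3 - 3i).
Their magnitudes are: 2, 2.828, 2.828, 4.243, 4.243.
Zeros with |z| < R = 3.0: 2, (-2 + 2i), (-2 - 2i).
Count = 3.
By the argument principle, (1/2πi) ∮_{|z|=R} p'(z)/p(z) dz equals exactly this count.

Number of zeros inside |z| < 3.0: 3.


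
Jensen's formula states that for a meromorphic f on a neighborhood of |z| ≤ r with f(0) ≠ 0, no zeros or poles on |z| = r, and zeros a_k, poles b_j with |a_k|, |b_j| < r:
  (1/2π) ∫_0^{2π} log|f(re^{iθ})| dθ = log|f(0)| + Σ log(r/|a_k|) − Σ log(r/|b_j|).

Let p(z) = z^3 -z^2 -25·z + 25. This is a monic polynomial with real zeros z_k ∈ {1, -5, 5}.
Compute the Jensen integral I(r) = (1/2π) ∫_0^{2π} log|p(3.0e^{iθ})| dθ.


Zeros: -5, 1, 5; r = 3.0.
Inside |z| < r: 1. Outside (|z| ≥ r): -5, 5.
p(0) = 25, so log|p(0)| = log(25) = 3.2189.
Apply Jensen: I(r) = log|p(0)| + Σ_k log(r/|z_k|), summed over zeros inside |z| < r.
  log(r/|z_k|) for z_k = 1: log(3.0/1) = 1.0986
  Outside zeros (-5, 5) contribute nothing to the Jensen sum.
Sum over inside zeros: 1.0986.
I(r) = log|p(0)| + (inside sum) = 3.2189 + 1.0986 = 4.3175.
Note: since some zeros are outside |z| ≤ r, the simplified n·log(r) form does NOT apply — only the inside zeros contribute.

I(r) ≈ 4.3175.


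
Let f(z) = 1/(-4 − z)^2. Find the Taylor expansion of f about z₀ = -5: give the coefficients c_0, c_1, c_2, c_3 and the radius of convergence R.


Let w = z − z₀, so z = z₀ + w.
Then -4 − z = -4 − (z₀ + w) = (-4 − z₀) − w = 1 − w.
f(z) = 1/(1 − w)^2 = (1/(1)^2) · (1 − w/(1))^{−2}.
By the binomial series (1−u)^{−2} = Σ_{n≥0} C(n+1, 1) u^n for |u|<1, with u = w/(1):
  c_n = C(n+1, 1) / (1)^(n+2).
  c_0 = 1/(1)^2 = 1.
  c_1 = 2/(1)^3 = 2.
  c_2 = 3/(1)^4 = 3.
  c_3 = 4/(1)^5 = 4.
The series is valid for |w/d| < 1, i.e. |z − z₀| < |d|.
Radius of convergence: R = |-4 − z₀| = |1| = 1 (distance from z₀ to the singularity z = -4).

c_0 = 1, c_1 = 2, c_2 = 3, c_3 = 4; R = 1.
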